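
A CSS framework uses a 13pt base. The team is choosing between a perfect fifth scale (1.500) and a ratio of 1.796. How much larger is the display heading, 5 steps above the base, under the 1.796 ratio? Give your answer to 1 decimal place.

144.2pt

Perfect fifth: 13.0 × 1.500⁵ = 98.719pt
At 1.796: 13.0 × 1.796⁵ = 242.927pt
Difference: 242.927 − 98.719 = 144.208pt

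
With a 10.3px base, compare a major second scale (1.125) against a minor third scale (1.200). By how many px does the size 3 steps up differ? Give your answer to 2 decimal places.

3.13px

Major second: 10.3 × 1.125³ = 14.6654px
Minor third: 10.3 × 1.200³ = 17.7984px
Difference: 17.7984 − 14.6654 = 3.1330px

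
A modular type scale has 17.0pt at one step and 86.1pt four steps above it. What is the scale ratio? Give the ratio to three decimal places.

r⁴ = 86.1 / 17.0, so r = (86.1/17.0)^(1/4).
r = 5.0647^(1/4) ≈ 1.5002

1.500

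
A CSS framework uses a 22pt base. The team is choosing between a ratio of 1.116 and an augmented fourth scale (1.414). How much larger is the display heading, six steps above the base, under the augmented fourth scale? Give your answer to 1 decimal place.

133.3pt

At 1.116: 22.0 × 1.116⁶ = 42.502pt
Augmented fourth: 22.0 × 1.414⁶ = 175.841pt
Difference: 175.841 − 42.502 = 133.339pt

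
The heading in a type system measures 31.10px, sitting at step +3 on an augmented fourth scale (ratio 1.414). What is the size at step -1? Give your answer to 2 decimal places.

7.78px

The gap is -1 − (3) = -4 steps, so the factor is 1.414^-4.
31.10 ÷ 1.414⁴ = 31.10 ÷ 3.99758 ≈ 7.780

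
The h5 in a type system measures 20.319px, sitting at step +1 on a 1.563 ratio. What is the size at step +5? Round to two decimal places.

Moving from step +1 to step +5 is 4 steps up, so multiply by r⁴.
20.319 × 1.563⁴ = 20.319 × 5.96810 ≈ 121.266

121.27px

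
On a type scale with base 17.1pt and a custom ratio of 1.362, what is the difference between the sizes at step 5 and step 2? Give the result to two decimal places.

Step 2: 17.1 × 1.362² = 31.7213pt
Step 5: 17.1 × 1.362⁵ = 80.1460pt
Difference: 80.1460 − 31.7213 = 48.4247pt

48.42pt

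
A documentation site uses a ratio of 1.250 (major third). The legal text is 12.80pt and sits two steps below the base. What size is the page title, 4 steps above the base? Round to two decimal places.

48.83pt

12.80 × 1.250⁶ = 12.80 × 3.81470 ≈ 48.828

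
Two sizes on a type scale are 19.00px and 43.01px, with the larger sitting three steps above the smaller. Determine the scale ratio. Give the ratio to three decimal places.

1.313

r³ = 43.01 / 19.00, so r = (43.01/19.00)^(1/3).
r = 2.2637^(1/3) ≈ 1.3130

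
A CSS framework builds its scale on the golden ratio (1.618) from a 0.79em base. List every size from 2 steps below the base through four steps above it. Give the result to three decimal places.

Step -2: 0.79 ÷ 1.618² = 0.302
Step -1: 0.79 ÷ 1.618 = 0.488
Step 0: 0.79em
Step 1: 0.79 × 1.618 = 1.278
Step 2: 0.79 × 1.618² = 2.068
Step 3: 0.79 × 1.618³ = 3.346
Step 4: 0.79 × 1.618⁴ = 5.414

0.302em, 0.488em, 0.790em, 1.278em, 2.068em, 3.346em, 5.414em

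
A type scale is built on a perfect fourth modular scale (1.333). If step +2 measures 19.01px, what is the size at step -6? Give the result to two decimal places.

1.91px

19.01 ÷ 1.333⁸ = 19.01 ÷ 9.96876 ≈ 1.907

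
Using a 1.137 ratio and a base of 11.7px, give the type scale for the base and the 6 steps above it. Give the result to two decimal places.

Step 0: 11.7px
Step 1: 11.7 × 1.137 = 13.30
Step 2: 11.7 × 1.137² = 15.13
Step 3: 11.7 × 1.137³ = 17.20
Step 4: 11.7 × 1.137⁴ = 19.55
Step 5: 11.7 × 1.137⁵ = 22.23
Step 6: 11.7 × 1.137⁶ = 25.28

11.70px, 13.30px, 15.13px, 17.20px, 19.55px, 22.23px, 25.28px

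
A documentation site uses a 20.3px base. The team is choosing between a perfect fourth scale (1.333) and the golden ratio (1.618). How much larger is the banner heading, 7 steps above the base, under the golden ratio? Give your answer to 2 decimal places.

437.50px

Perfect fourth: 20.3 × 1.333⁷ = 151.8123px
Golden ratio: 20.3 × 1.618⁷ = 589.3125px
Difference: 589.3125 − 151.8123 = 437.5002px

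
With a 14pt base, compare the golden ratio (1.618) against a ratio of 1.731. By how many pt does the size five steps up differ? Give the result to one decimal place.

62.3pt

Golden ratio: 14.0 × 1.618⁵ = 155.246pt
At 1.731: 14.0 × 1.731⁵ = 217.577pt
Difference: 217.577 − 155.246 = 62.331pt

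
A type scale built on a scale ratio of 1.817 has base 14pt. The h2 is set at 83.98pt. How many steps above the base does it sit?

1.817ⁿ = 83.98 / 14 = 5.9986
n = ln(5.9986) / ln(1.817) = 1.7915 / 0.5972 ≈ 3.00

3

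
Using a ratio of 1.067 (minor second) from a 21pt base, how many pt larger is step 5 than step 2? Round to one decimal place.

5.1pt

Step 2: 21.0 × 1.067² = 23.908pt
Step 5: 21.0 × 1.067⁵ = 29.043pt
Difference: 29.043 − 23.908 = 5.135pt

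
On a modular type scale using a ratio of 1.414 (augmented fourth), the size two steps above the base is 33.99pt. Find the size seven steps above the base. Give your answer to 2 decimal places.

33.99 × 1.414⁵ = 33.99 × 5.65258 ≈ 192.131

192.13pt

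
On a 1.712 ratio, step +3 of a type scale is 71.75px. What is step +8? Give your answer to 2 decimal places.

The gap is 8 − (3) = 5 steps, so the factor is 1.712^5.
71.75 × 1.712⁵ = 71.75 × 14.70682 ≈ 1055.214

1055.21px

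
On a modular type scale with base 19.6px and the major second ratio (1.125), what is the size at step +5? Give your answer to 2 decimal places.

35.32px

19.6 × 1.125⁵ = 19.6 × 1.80203 ≈ 35.32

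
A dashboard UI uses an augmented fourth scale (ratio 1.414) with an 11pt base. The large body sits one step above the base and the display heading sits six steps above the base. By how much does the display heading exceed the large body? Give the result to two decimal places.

Step 1: 11.0 × 1.414 = 15.5540pt
Step 6: 11.0 × 1.414⁶ = 87.9203pt
Difference: 87.9203 − 15.5540 = 72.3663pt

72.37pt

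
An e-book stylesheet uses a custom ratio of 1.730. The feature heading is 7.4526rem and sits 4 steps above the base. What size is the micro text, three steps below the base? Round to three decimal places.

Moving from step +4 to step -3 is 7 steps down, so divide by r⁷.
7.4526 ÷ 1.730⁷ = 7.4526 ÷ 46.37914 ≈ 0.161

0.161rem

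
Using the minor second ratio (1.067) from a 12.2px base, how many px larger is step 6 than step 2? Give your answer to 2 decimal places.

4.11px

Step 2: 12.2 × 1.067² = 13.8896px
Step 6: 12.2 × 1.067⁶ = 18.0031px
Difference: 18.0031 − 13.8896 = 4.1135px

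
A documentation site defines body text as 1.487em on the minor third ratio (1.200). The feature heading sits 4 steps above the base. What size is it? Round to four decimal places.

3.0834em

1.487 × 1.200⁴ = 1.487 × 2.07360 ≈ 3.0834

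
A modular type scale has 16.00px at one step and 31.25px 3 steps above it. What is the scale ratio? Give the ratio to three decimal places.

r³ = 31.25 / 16.00, so r = (31.25/16.00)^(1/3).
r = 1.9531^(1/3) ≈ 1.2500

1.250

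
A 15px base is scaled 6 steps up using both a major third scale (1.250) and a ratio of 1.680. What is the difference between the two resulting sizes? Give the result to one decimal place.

280.0px

Major third: 15.0 × 1.250⁶ = 57.220px
At 1.680: 15.0 × 1.680⁶ = 337.246px
Difference: 337.246 − 57.220 = 280.026px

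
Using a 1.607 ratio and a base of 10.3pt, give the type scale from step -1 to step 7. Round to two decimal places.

6.41pt, 10.30pt, 16.55pt, 26.60pt, 42.74pt, 68.69pt, 110.39pt, 177.39pt, 285.07pt

Step -1: 10.3 ÷ 1.607 = 6.41
Step 0: 10.3pt
Step 1: 10.3 × 1.607 = 16.55
Step 2: 10.3 × 1.607² = 26.60
Step 3: 10.3 × 1.607³ = 42.74
Step 4: 10.3 × 1.607⁴ = 68.69
Step 5: 10.3 × 1.607⁵ = 110.39
Step 6: 10.3 × 1.607⁶ = 177.39
Step 7: 10.3 × 1.607⁷ = 285.07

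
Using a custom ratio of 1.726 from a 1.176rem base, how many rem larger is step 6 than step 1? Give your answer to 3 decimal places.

Step 1: 1.176 × 1.726 = 2.02978rem
Step 6: 1.176 × 1.726⁶ = 31.09224rem
Difference: 31.09224 − 2.02978 = 29.06246rem

29.062rem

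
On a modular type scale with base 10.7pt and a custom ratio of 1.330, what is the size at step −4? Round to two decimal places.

3.42pt

A modular type scale is a geometric sequence: sizeₙ = base × rⁿ.
10.7 ÷ 1.330⁴ = 10.7 ÷ 3.12901 ≈ 3.42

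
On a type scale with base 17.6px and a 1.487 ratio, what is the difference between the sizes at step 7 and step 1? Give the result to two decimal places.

256.77px

Step 1: 17.6 × 1.487 = 26.1712px
Step 7: 17.6 × 1.487⁷ = 282.9368px
Difference: 282.9368 − 26.1712 = 256.7656px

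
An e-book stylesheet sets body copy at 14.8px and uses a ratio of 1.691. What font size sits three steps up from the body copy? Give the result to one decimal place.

71.6px

14.8 × 1.691³ = 14.8 × 4.83538 ≈ 71.56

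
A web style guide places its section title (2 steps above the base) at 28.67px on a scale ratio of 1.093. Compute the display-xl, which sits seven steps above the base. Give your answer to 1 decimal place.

28.67 × 1.093⁵ = 28.67 × 1.55991 ≈ 44.723

44.7px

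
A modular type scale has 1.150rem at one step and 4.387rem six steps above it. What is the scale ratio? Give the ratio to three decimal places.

1.250

r⁶ = 4.387 / 1.150, so r = (4.387/1.150)^(1/6).
r = 3.8148^(1/6) ≈ 1.2500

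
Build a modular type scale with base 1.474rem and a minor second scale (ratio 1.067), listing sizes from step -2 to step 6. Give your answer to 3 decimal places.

Step -2: 1.474 ÷ 1.067² = 1.295
Step -1: 1.474 ÷ 1.067 = 1.381
Step 0: 1.474rem
Step 1: 1.474 × 1.067 = 1.573
Step 2: 1.474 × 1.067² = 1.678
Step 3: 1.474 × 1.067³ = 1.791
Step 4: 1.474 × 1.067⁴ = 1.911
Step 5: 1.474 × 1.067⁵ = 2.039
Step 6: 1.474 × 1.067⁶ = 2.175

1.295rem, 1.381rem, 1.474rem, 1.573rem, 1.678rem, 1.791rem, 1.911rem, 2.039rem, 2.175rem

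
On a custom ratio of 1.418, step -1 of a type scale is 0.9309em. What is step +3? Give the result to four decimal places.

3.7636em

Moving from step -1 to step +3 is 4 steps up, so multiply by r⁴.
0.9309 × 1.418⁴ = 0.9309 × 4.04301 ≈ 3.7636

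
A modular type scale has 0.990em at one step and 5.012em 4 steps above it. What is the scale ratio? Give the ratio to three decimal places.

r⁴ = 5.012 / 0.990, so r = (5.012/0.990)^(1/4).
r = 5.0626^(1/4) ≈ 1.5000

1.500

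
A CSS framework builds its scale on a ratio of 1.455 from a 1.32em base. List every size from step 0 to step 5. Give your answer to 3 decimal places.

1.320em, 1.921em, 2.794em, 4.066em, 5.916em, 8.608em

Step 0: 1.32em
Step 1: 1.32 × 1.455 = 1.921
Step 2: 1.32 × 1.455² = 2.794
Step 3: 1.32 × 1.455³ = 4.066
Step 4: 1.32 × 1.455⁴ = 5.916
Step 5: 1.32 × 1.455⁵ = 8.608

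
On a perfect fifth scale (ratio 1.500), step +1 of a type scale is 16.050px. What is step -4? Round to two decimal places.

16.050 ÷ 1.500⁵ = 16.050 ÷ 7.59375 ≈ 2.114

2.11px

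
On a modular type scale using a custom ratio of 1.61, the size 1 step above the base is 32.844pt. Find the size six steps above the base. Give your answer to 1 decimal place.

Moving from step +1 to step +6 is 5 steps up, so multiply by r⁵.
32.844 × 1.61⁵ = 32.844 × 10.81756 ≈ 355.292

355.3pt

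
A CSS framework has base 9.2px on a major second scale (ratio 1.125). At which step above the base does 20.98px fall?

1.125ⁿ = 20.98 / 9.2 = 2.2804
n = ln(2.2804) / ln(1.125) = 0.8244 / 0.1178 ≈ 7.00

7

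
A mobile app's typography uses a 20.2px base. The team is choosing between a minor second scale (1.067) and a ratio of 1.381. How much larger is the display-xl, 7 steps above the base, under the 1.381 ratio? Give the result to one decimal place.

161.7px

Minor second: 20.2 × 1.067⁷ = 31.806px
At 1.381: 20.2 × 1.381⁷ = 193.512px
Difference: 193.512 − 31.806 = 161.706px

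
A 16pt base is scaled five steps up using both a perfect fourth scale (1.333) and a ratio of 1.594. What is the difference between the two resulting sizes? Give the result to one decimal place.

Perfect fourth: 16.0 × 1.333⁵ = 67.340pt
At 1.594: 16.0 × 1.594⁵ = 164.650pt
Difference: 164.650 − 67.340 = 97.310pt

97.3pt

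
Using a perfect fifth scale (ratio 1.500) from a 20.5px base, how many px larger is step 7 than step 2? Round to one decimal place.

304.1px

Step 2: 20.5 × 1.500² = 46.125px
Step 7: 20.5 × 1.500⁷ = 350.262px
Difference: 350.262 − 46.125 = 304.137px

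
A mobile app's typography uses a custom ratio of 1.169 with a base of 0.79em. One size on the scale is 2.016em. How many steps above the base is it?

1.169ⁿ = 2.016 / 0.79 = 2.5519
n = ln(2.5519) / ln(1.169) = 0.9368 / 0.1561 ≈ 6.00

6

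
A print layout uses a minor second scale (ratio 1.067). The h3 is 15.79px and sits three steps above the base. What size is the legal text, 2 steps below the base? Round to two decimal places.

11.42px

15.79 ÷ 1.067⁵ = 15.79 ÷ 1.38300 ≈ 11.417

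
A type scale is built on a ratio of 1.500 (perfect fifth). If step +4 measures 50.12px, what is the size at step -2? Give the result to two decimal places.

4.40px

Moving from step +4 to step -2 is 6 steps down, so divide by r⁶.
50.12 ÷ 1.500⁶ = 50.12 ÷ 11.39062 ≈ 4.400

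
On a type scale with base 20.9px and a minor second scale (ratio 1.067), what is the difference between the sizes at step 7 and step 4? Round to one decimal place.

5.8px

Step 4: 20.9 × 1.067⁴ = 27.090px
Step 7: 20.9 × 1.067⁷ = 32.908px
Difference: 32.908 − 27.090 = 5.818px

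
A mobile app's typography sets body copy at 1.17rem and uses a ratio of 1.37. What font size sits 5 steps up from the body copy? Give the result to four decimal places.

5.6466rem

1.17 × 1.37⁵ = 1.17 × 4.82617 ≈ 5.6466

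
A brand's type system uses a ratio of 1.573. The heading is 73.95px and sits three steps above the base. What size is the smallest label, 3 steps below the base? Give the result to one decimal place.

The gap is -3 − (3) = -6 steps, so the factor is 1.573^-6.
73.95 ÷ 1.573⁶ = 73.95 ÷ 15.14859 ≈ 4.882

4.9px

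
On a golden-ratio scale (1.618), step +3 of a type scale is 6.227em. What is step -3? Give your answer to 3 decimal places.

0.347em

The gap is -3 − (3) = -6 steps, so the factor is 1.618^-6.
6.227 ÷ 1.618⁶ = 6.227 ÷ 17.94201 ≈ 0.347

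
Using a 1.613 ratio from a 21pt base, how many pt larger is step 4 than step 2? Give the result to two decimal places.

Step 2: 21.0 × 1.613² = 54.6371pt
Step 4: 21.0 × 1.613⁴ = 142.1532pt
Difference: 142.1532 − 54.6371 = 87.5161pt

87.52pt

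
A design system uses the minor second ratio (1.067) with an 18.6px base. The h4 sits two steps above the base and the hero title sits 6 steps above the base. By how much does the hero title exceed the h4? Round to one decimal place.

Step 2: 18.6 × 1.067² = 21.176px
Step 6: 18.6 × 1.067⁶ = 27.447px
Difference: 27.447 − 21.176 = 6.271px

6.3px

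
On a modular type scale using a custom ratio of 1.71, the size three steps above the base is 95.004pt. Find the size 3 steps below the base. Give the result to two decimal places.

95.004 ÷ 1.71⁶ = 95.004 ÷ 25.00211 ≈ 3.800

3.80pt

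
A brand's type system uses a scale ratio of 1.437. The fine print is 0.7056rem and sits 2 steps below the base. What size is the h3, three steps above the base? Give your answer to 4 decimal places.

0.7056 × 1.437⁵ = 0.7056 × 6.12751 ≈ 4.3236

4.3236rem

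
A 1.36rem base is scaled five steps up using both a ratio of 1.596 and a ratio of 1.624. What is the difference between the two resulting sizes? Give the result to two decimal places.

1.28rem

At 1.596: 1.36 × 1.596⁵ = 14.0833rem
At 1.624: 1.36 × 1.624⁵ = 15.3628rem
Difference: 15.3628 − 14.0833 = 1.2795rem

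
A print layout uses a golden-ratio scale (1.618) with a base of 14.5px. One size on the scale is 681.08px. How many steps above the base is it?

8

1.618ⁿ = 681.08 / 14.5 = 46.9710
n = ln(46.9710) / ln(1.618) = 3.8495 / 0.4812 ≈ 8.00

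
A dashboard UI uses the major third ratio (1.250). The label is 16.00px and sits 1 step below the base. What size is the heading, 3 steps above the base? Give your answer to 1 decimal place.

39.1px

16.00 × 1.250⁴ = 16.00 × 2.44141 ≈ 39.062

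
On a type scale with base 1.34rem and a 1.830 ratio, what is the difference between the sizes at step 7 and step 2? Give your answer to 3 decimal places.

87.613rem

Step 2: 1.34 × 1.830² = 4.48753rem
Step 7: 1.34 × 1.830⁷ = 92.10059rem
Difference: 92.10059 − 4.48753 = 87.61306rem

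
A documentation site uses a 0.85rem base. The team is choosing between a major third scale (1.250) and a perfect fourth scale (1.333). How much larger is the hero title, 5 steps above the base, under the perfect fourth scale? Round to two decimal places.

Major third: 0.85 × 1.250⁵ = 2.5940rem
Perfect fourth: 0.85 × 1.333⁵ = 3.5774rem
Difference: 3.5774 − 2.5940 = 0.9834rem

0.98rem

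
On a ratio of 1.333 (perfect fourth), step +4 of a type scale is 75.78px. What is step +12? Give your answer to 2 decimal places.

755.43px

75.78 × 1.333⁸ = 75.78 × 9.96876 ≈ 755.433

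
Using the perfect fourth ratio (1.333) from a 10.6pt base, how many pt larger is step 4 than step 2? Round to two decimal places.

Step 2: 10.6 × 1.333² = 18.8350pt
Step 4: 10.6 × 1.333⁴ = 33.4677pt
Difference: 33.4677 − 18.8350 = 14.6327pt

14.63pt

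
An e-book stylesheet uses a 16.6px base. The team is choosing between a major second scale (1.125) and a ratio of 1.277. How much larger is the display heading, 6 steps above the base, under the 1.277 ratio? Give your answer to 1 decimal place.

Major second: 16.6 × 1.125⁶ = 33.653px
At 1.277: 16.6 × 1.277⁶ = 71.987px
Difference: 71.987 − 33.653 = 38.334px

38.3px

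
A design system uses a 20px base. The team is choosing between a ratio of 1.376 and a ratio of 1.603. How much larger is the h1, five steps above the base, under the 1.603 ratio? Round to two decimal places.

At 1.376: 20.0 × 1.376⁵ = 98.6557px
At 1.603: 20.0 × 1.603⁵ = 211.6887px
Difference: 211.6887 − 98.6557 = 113.0330px

113.03px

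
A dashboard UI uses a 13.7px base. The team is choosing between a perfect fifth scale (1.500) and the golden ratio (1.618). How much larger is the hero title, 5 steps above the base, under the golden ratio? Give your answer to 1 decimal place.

47.9px

Perfect fifth: 13.7 × 1.500⁵ = 104.034px
Golden ratio: 13.7 × 1.618⁵ = 151.919px
Difference: 151.919 − 104.034 = 47.885px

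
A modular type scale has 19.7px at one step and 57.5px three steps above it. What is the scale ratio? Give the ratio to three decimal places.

The ratio satisfies 19.7 × r³ = 57.5, so r = (57.5 / 19.7)^(1/3).
r = 2.9188^(1/3) ≈ 1.4291

1.429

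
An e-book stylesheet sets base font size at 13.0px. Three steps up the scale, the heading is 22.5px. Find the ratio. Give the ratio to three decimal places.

1.201

The ratio satisfies 13.0 × r³ = 22.5, so r = (22.5 / 13.0)^(1/3).
r = 1.7308^(1/3) ≈ 1.2006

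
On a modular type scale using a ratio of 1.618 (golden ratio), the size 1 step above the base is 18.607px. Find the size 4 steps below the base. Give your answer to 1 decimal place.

1.7px

Moving from step +1 to step -4 is 5 steps down, so divide by r⁵.
18.607 ÷ 1.618⁵ = 18.607 ÷ 11.08901 ≈ 1.678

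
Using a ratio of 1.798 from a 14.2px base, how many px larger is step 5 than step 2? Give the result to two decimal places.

Step 2: 14.2 × 1.798² = 45.9058px
Step 5: 14.2 × 1.798⁵ = 266.8313px
Difference: 266.8313 − 45.9058 = 220.9255px

220.93px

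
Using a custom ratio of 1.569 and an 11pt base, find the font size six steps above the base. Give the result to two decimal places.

11.0 × 1.569⁶ = 11.0 × 14.91893 ≈ 164.11

164.11pt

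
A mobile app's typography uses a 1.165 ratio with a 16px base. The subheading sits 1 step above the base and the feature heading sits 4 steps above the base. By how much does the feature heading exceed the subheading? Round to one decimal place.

10.8px

Step 1: 16.0 × 1.165 = 18.640px
Step 4: 16.0 × 1.165⁴ = 29.473px
Difference: 29.473 − 18.640 = 10.833px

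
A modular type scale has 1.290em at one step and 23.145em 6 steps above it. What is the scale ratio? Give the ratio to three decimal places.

The ratio satisfies 1.290 × r⁶ = 23.145, so r = (23.145 / 1.290)^(1/6).
r = 17.9419^(1/6) ≈ 1.6180

1.618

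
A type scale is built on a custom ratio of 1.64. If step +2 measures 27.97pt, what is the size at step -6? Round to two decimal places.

Moving from step +2 to step -6 is 8 steps down, so divide by r⁸.
27.97 ÷ 1.64⁸ = 27.97 ÷ 52.33001 ≈ 0.534

0.53pt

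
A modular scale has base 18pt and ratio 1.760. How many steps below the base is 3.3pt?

1.760ⁿ = 18 / 3.3 = 5.4545
n = ln(5.4545) / ln(1.760) = 1.6964 / 0.5653 ≈ 3.00

3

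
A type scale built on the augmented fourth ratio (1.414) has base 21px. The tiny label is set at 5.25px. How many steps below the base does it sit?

1.414ⁿ = 21 / 5.25 = 4.0000
n = ln(4.0000) / ln(1.414) = 1.3863 / 0.3464 ≈ 4.00

4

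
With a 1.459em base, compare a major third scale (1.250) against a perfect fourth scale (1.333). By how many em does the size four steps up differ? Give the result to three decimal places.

Major third: 1.459 × 1.250⁴ = 3.56201em
Perfect fourth: 1.459 × 1.333⁴ = 4.60655em
Difference: 4.60655 − 3.56201 = 1.04454em

1.045em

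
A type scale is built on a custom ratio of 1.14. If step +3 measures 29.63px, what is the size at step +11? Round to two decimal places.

The gap is 11 − (3) = 8 steps, so the factor is 1.14^8.
29.63 × 1.14⁸ = 29.63 × 2.85259 ≈ 84.522

84.52px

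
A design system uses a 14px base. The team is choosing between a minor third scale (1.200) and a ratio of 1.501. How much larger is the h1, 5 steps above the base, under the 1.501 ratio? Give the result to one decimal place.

Minor third: 14.0 × 1.200⁵ = 34.836px
At 1.501: 14.0 × 1.501⁵ = 106.667px
Difference: 106.667 − 34.836 = 71.831px

71.8px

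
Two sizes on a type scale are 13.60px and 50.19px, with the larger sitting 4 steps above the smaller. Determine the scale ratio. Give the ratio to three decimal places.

The ratio satisfies 13.60 × r⁴ = 50.19, so r = (50.19 / 13.60)^(1/4).
r = 3.6904^(1/4) ≈ 1.3860

1.386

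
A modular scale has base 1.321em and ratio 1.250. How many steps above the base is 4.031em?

5

1.250ⁿ = 4.031 / 1.321 = 3.0515
n = ln(3.0515) / ln(1.250) = 1.1156 / 0.2231 ≈ 5.00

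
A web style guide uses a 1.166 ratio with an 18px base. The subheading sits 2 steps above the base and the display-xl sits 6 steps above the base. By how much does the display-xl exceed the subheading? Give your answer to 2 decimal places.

20.76px

Step 2: 18.0 × 1.166² = 24.4720px
Step 6: 18.0 × 1.166⁶ = 45.2339px
Difference: 45.2339 − 24.4720 = 20.7619px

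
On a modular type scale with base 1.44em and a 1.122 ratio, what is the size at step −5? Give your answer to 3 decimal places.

Each step on a modular scale multiplies by the ratio, so the size n steps from the base is base × ratioⁿ.
1.44 ÷ 1.122⁵ = 1.44 ÷ 1.77813 ≈ 0.810

0.810em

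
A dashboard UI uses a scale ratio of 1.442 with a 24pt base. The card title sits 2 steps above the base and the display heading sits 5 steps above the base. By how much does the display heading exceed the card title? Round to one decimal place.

99.7pt

Step 2: 24.0 × 1.442² = 49.905pt
Step 5: 24.0 × 1.442⁵ = 149.637pt
Difference: 149.637 − 49.905 = 99.732pt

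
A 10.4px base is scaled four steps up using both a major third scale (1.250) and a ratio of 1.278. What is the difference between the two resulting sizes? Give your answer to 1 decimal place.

Major third: 10.4 × 1.250⁴ = 25.391px
At 1.278: 10.4 × 1.278⁴ = 27.743px
Difference: 27.743 − 25.391 = 2.352px

2.4px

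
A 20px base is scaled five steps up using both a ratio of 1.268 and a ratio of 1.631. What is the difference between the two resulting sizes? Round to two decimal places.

At 1.268: 20.0 × 1.268⁵ = 65.5581px
At 1.631: 20.0 × 1.631⁵ = 230.8340px
Difference: 230.8340 − 65.5581 = 165.2759px

165.28px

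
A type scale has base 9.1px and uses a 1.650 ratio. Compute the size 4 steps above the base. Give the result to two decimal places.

67.45px

9.1 × 1.650⁴ = 9.1 × 7.41201 ≈ 67.45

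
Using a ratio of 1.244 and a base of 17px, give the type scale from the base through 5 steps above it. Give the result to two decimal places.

Step 0: 17px
Step 1: 17.0 × 1.244 = 21.15
Step 2: 17.0 × 1.244² = 26.31
Step 3: 17.0 × 1.244³ = 32.73
Step 4: 17.0 × 1.244⁴ = 40.71
Step 5: 17.0 × 1.244⁵ = 50.65

17.00px, 21.15px, 26.31px, 32.73px, 40.71px, 50.65px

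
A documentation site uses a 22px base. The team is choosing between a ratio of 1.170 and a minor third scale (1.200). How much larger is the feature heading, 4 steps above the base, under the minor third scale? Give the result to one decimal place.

4.4px

At 1.170: 22.0 × 1.170⁴ = 41.226px
Minor third: 22.0 × 1.200⁴ = 45.619px
Difference: 45.619 − 41.226 = 4.393px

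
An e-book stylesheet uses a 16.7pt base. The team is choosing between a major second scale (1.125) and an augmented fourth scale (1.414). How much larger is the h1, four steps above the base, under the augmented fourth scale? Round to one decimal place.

Major second: 16.7 × 1.125⁴ = 26.750pt
Augmented fourth: 16.7 × 1.414⁴ = 66.760pt
Difference: 66.760 − 26.750 = 40.010pt

40.0pt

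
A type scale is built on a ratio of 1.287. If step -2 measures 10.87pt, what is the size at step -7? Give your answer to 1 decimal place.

3.1pt

10.87 ÷ 1.287⁵ = 10.87 ÷ 3.53096 ≈ 3.078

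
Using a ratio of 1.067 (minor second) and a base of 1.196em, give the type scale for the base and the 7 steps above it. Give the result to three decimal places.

1.196em, 1.276em, 1.362em, 1.453em, 1.550em, 1.654em, 1.765em, 1.883em

Step 0: 1.196em
Step 1: 1.196 × 1.067 = 1.276
Step 2: 1.196 × 1.067² = 1.362
Step 3: 1.196 × 1.067³ = 1.453
Step 4: 1.196 × 1.067⁴ = 1.550
Step 5: 1.196 × 1.067⁵ = 1.654
Step 6: 1.196 × 1.067⁶ = 1.765
Step 7: 1.196 × 1.067⁷ = 1.883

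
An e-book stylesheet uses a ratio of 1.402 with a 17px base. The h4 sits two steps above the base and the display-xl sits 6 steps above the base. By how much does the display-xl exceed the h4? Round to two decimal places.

95.69px

Step 2: 17.0 × 1.402² = 33.4153px
Step 6: 17.0 × 1.402⁶ = 129.1032px
Difference: 129.1032 − 33.4153 = 95.6879px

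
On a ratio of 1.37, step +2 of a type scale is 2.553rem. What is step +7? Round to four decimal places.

12.3212rem

2.553 × 1.37⁵ = 2.553 × 4.82617 ≈ 12.3212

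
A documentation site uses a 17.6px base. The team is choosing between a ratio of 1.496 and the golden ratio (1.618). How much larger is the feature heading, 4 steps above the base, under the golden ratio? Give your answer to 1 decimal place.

At 1.496: 17.6 × 1.496⁴ = 88.153px
Golden ratio: 17.6 × 1.618⁴ = 120.622px
Difference: 120.622 − 88.153 = 32.469px

32.5px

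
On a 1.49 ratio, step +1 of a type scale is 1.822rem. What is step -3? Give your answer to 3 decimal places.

0.370rem

Moving from step +1 to step -3 is 4 steps down, so divide by r⁴.
1.822 ÷ 1.49⁴ = 1.822 ÷ 4.92884 ≈ 0.370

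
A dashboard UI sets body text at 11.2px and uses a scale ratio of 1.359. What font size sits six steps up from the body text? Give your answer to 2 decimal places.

A modular type scale is a geometric sequence: sizeₙ = base × rⁿ.
11.2 × 1.359⁶ = 11.2 × 6.29965 ≈ 70.56

70.56px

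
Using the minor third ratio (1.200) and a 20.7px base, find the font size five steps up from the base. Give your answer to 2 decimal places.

51.51px

20.7 × 1.200⁵ = 20.7 × 2.48832 ≈ 51.51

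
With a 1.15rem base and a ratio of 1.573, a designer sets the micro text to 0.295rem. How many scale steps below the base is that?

3

1.573ⁿ = 1.15 / 0.295 = 3.8983
n = ln(3.8983) / ln(1.573) = 1.3605 / 0.4530 ≈ 3.00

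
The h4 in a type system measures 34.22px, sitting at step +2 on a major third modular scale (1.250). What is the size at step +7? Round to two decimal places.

104.43px

The gap is 7 − (2) = 5 steps, so the factor is 1.250^5.
34.22 × 1.250⁵ = 34.22 × 3.05176 ≈ 104.431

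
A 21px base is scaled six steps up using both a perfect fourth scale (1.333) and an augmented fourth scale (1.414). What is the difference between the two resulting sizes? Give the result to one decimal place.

Perfect fourth: 21.0 × 1.333⁶ = 117.815px
Augmented fourth: 21.0 × 1.414⁶ = 167.848px
Difference: 167.848 − 117.815 = 50.033px

50.0px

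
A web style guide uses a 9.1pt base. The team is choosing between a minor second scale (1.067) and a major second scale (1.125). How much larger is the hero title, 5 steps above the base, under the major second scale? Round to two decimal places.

Minor second: 9.1 × 1.067⁵ = 12.5853pt
Major second: 9.1 × 1.125⁵ = 16.3985pt
Difference: 16.3985 − 12.5853 = 3.8132pt

3.81pt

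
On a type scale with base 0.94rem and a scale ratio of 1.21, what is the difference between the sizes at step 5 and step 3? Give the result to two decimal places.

0.77rem

Step 3: 0.94 × 1.21³ = 1.6653rem
Step 5: 0.94 × 1.21⁵ = 2.4381rem
Difference: 2.4381 − 1.6653 = 0.7728rem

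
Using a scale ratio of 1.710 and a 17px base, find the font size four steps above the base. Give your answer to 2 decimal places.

145.36px

A modular type scale is a geometric sequence: sizeₙ = base × rⁿ.
17.0 × 1.710⁴ = 17.0 × 8.55036 ≈ 145.36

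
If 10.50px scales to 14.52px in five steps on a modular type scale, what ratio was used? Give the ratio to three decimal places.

1.067

r⁵ = 14.52 / 10.50, so r = (14.52/10.50)^(1/5).
r = 1.3829^(1/5) ≈ 1.0670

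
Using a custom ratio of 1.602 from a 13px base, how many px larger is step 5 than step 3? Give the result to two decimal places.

Step 3: 13.0 × 1.602³ = 53.4479px
Step 5: 13.0 × 1.602⁵ = 137.1690px
Difference: 137.1690 − 53.4479 = 83.7211px

83.72px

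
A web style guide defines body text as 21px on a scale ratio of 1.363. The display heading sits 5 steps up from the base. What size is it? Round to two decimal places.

98.79px

21.0 × 1.363⁵ = 21.0 × 4.70413 ≈ 98.79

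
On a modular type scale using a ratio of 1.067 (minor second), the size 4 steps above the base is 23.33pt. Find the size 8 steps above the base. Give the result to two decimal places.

The gap is 8 − (4) = 4 steps, so the factor is 1.067^4.
23.33 × 1.067⁴ = 23.33 × 1.29616 ≈ 30.239

30.24pt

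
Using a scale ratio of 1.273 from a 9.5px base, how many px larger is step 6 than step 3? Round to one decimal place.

Step 3: 9.5 × 1.273³ = 19.598px
Step 6: 9.5 × 1.273⁶ = 40.429px
Difference: 40.429 − 19.598 = 20.831px

20.8px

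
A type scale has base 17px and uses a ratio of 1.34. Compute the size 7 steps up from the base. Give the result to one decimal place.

17.0 × 1.34⁷ = 17.0 × 7.75771 ≈ 131.88

131.9px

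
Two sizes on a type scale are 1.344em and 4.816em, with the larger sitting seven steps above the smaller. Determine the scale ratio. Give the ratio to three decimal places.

r⁷ = 4.816 / 1.344, so r = (4.816/1.344)^(1/7).
r = 3.5833^(1/7) ≈ 1.2000

1.200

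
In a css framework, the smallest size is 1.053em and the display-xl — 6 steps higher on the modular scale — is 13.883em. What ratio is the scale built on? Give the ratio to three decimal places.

1.537

r⁶ = 13.883 / 1.053, so r = (13.883/1.053)^(1/6).
r = 13.1842^(1/6) ≈ 1.5370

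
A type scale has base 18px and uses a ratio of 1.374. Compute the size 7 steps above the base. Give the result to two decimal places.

166.41px

18.0 × 1.374⁷ = 18.0 × 9.24500 ≈ 166.41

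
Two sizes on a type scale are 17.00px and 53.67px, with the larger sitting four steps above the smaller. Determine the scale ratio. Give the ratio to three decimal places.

1.333

The ratio satisfies 17.00 × r⁴ = 53.67, so r = (53.67 / 17.00)^(1/4).
r = 3.1571^(1/4) ≈ 1.3330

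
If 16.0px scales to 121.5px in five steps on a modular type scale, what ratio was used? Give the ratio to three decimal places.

r⁵ = 121.5 / 16.0, so r = (121.5/16.0)^(1/5).
r = 7.5938^(1/5) ≈ 1.5000

1.500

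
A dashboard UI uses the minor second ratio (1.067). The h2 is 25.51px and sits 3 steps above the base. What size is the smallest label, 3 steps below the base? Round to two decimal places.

17.29px

25.51 ÷ 1.067⁶ = 25.51 ÷ 1.47566 ≈ 17.287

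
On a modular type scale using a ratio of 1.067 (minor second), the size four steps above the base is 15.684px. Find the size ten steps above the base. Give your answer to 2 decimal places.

23.14px

The gap is 10 − (4) = 6 steps, so the factor is 1.067^6.
15.684 × 1.067⁶ = 15.684 × 1.47566 ≈ 23.144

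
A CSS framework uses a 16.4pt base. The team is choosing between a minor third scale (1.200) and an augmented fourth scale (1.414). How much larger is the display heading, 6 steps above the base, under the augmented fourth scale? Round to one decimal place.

82.1pt

Minor third: 16.4 × 1.200⁶ = 48.970pt
Augmented fourth: 16.4 × 1.414⁶ = 131.081pt
Difference: 131.081 − 48.970 = 82.111pt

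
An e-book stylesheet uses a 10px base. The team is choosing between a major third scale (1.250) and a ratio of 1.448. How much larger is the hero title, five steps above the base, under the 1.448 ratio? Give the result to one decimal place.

Major third: 10.0 × 1.250⁵ = 30.518px
At 1.448: 10.0 × 1.448⁵ = 63.657px
Difference: 63.657 − 30.518 = 33.139px

33.1px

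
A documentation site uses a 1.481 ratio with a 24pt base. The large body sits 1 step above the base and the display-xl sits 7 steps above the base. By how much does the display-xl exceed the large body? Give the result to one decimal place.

Step 1: 24.0 × 1.481 = 35.544pt
Step 7: 24.0 × 1.481⁷ = 375.056pt
Difference: 375.056 − 35.544 = 339.512pt

339.5pt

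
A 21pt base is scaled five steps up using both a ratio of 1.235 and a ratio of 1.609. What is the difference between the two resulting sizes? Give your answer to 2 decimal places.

At 1.235: 21.0 × 1.235⁵ = 60.3329pt
At 1.609: 21.0 × 1.609⁵ = 226.4642pt
Difference: 226.4642 − 60.3329 = 166.1313pt

166.13pt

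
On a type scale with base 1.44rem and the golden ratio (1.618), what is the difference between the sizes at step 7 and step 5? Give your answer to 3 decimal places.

25.835rem

Step 5: 1.44 × 1.618⁵ = 15.96817rem
Step 7: 1.44 × 1.618⁷ = 41.80345rem
Difference: 41.80345 − 15.96817 = 25.83528rem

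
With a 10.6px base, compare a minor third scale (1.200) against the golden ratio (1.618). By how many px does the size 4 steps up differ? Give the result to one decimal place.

50.7px

Minor third: 10.6 × 1.200⁴ = 21.980px
Golden ratio: 10.6 × 1.618⁴ = 72.647px
Difference: 72.647 − 21.980 = 50.667px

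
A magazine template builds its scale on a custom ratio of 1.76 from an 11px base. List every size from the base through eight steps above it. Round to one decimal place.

Step 0: 11px
Step 1: 11.0 × 1.76 = 19.4
Step 2: 11.0 × 1.76² = 34.1
Step 3: 11.0 × 1.76³ = 60.0
Step 4: 11.0 × 1.76⁴ = 105.5
Step 5: 11.0 × 1.76⁵ = 185.8
Step 6: 11.0 × 1.76⁶ = 326.9
Step 7: 11.0 × 1.76⁷ = 575.4
Step 8: 11.0 × 1.76⁸ = 1012.7

11.0px, 19.4px, 34.1px, 60.0px, 105.5px, 185.8px, 326.9px, 575.4px, 1012.7px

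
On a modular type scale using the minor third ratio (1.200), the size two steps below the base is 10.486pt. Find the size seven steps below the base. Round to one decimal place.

4.2pt

Moving from step -2 to step -7 is 5 steps down, so divide by r⁵.
10.486 ÷ 1.200⁵ = 10.486 ÷ 2.48832 ≈ 4.214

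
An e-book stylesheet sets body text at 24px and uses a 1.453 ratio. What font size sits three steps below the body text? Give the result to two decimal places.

Each step on a modular scale multiplies by the ratio, so the size n steps from the base is base × ratioⁿ.
24.0 ÷ 1.453³ = 24.0 ÷ 3.06759 ≈ 7.82

7.82px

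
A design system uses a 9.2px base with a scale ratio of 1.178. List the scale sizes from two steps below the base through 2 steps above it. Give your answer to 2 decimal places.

6.63px, 7.81px, 9.20px, 10.84px, 12.77px

Step -2: 9.2 ÷ 1.178² = 6.63
Step -1: 9.2 ÷ 1.178 = 7.81
Step 0: 9.2px
Step 1: 9.2 × 1.178 = 10.84
Step 2: 9.2 × 1.178² = 12.77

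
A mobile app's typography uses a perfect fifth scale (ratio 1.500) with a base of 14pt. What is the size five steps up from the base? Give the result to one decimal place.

106.3pt

A modular type scale is a geometric sequence: sizeₙ = base × rⁿ.
14.0 × 1.500⁵ = 14.0 × 7.59375 ≈ 106.31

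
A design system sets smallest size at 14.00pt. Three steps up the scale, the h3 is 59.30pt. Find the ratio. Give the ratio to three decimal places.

The ratio satisfies 14.00 × r³ = 59.30, so r = (59.30 / 14.00)^(1/3).
r = 4.2357^(1/3) ≈ 1.6180

1.618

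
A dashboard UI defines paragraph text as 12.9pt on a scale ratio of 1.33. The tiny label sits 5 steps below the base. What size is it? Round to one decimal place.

3.1pt

12.9 ÷ 1.33⁵ = 12.9 ÷ 4.16158 ≈ 3.10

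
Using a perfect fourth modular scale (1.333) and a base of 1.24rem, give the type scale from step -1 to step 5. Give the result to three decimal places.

0.930rem, 1.240rem, 1.653rem, 2.203rem, 2.937rem, 3.915rem, 5.219rem

Step -1: 1.24 ÷ 1.333 = 0.930
Step 0: 1.24rem
Step 1: 1.24 × 1.333 = 1.653
Step 2: 1.24 × 1.333² = 2.203
Step 3: 1.24 × 1.333³ = 2.937
Step 4: 1.24 × 1.333⁴ = 3.915
Step 5: 1.24 × 1.333⁵ = 5.219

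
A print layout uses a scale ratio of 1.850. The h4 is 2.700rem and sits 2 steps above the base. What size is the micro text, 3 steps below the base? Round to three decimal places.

0.125rem

The gap is -3 − (2) = -5 steps, so the factor is 1.850^-5.
2.700 ÷ 1.850⁵ = 2.700 ÷ 21.66999 ≈ 0.125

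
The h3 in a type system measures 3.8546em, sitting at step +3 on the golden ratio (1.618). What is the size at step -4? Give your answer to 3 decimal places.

0.133em

Moving from step +3 to step -4 is 7 steps down, so divide by r⁷.
3.8546 ÷ 1.618⁷ = 3.8546 ÷ 29.03017 ≈ 0.133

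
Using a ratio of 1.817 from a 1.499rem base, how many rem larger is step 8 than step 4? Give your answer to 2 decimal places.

Step 4: 1.499 × 1.817⁴ = 16.3388rem
Step 8: 1.499 × 1.817⁸ = 178.0906rem
Difference: 178.0906 − 16.3388 = 161.7518rem

161.75rem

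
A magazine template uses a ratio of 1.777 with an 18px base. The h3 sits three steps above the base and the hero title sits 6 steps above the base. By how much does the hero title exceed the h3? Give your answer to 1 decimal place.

Step 3: 18.0 × 1.777³ = 101.003px
Step 6: 18.0 × 1.777⁶ = 566.757px
Difference: 566.757 − 101.003 = 465.754px

465.8px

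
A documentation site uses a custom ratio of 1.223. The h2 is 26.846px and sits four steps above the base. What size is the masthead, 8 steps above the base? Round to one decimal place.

Moving from step +4 to step +8 is 4 steps up, so multiply by r⁴.
26.846 × 1.223⁴ = 26.846 × 2.23721 ≈ 60.060

60.1px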